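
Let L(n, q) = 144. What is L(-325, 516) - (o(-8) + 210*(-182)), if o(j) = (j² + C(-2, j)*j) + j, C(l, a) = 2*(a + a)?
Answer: 38052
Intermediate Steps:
C(l, a) = 4*a (C(l, a) = 2*(2*a) = 4*a)
o(j) = j + 5*j² (o(j) = (j² + (4*j)*j) + j = (j² + 4*j²) + j = 5*j² + j = j + 5*j²)
L(-325, 516) - (o(-8) + 210*(-182)) = 144 - (-8*(1 + 5*(-8)) + 210*(-182)) = 144 - (-8*(1 - 40) - 38220) = 144 - (-8*(-39) - 38220) = 144 - (312 - 38220) = 144 - 1*(-37908) = 144 + 37908 = 38052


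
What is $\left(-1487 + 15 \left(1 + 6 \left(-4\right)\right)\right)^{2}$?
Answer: $3356224$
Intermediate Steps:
$\left(-1487 + 15 \left(1 + 6 \left(-4\right)\right)\right)^{2} = \left(-1487 + 15 \left(1 - 24\right)\right)^{2} = \left(-1487 + 15 \left(-23\right)\right)^{2} = \left(-1487 - 345\right)^{2} = \left(-1832\right)^{2} = 3356224$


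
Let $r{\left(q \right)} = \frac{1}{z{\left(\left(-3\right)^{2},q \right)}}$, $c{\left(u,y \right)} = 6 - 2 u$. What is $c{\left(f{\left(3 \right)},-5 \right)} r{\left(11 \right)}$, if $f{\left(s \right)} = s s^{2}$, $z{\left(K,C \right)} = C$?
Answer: $- \frac{48}{11} \approx -4.3636$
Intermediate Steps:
$f{\left(s \right)} = s^{3}$
$r{\left(q \right)} = \frac{1}{q}$
$c{\left(f{\left(3 \right)},-5 \right)} r{\left(11 \right)} = \frac{6 - 2 \cdot 3^{3}}{11} = \left(6 - 54\right) \frac{1}{11} = \left(-48\right) \frac{1}{11} = - \frac{48}{11}$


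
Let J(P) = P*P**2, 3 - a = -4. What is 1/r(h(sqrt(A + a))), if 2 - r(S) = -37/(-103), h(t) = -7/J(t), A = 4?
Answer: 103/169 ≈ 0.60947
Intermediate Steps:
a = 7 (a = 3 - 1*(-4) = 3 + 4 = 7)
J(P) = P**3
h(t) = -7/t**3
r(S) = 169/103 (r(S) = 2 - (-37)/(-103) = 2 - (-37)*(-1)/103 = 2 - 1*37/103 = 2 - 37/103 = 169/103)
1/r(h(sqrt(A + a))) = 1/(169/103) = 103/169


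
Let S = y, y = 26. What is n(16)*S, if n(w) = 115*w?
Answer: 47840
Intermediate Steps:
S = 26
n(16)*S = (115*16)*26 = 1840*26 = 47840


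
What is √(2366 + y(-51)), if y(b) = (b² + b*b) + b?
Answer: √7517 ≈ 86.701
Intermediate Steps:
y(b) = b + 2*b² (y(b) = (b² + b²) + b = 2*b² + b = b + 2*b²)
√(2366 + y(-51)) = √(2366 - 51*(1 + 2*(-51))) = √(2366 - 51*(1 - 102)) = √(2366 - 51*(-101)) = √(2366 + 5151) = √7517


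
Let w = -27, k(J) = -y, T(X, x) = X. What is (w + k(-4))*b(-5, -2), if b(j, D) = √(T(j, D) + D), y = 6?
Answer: -33*I*√7 ≈ -87.31*I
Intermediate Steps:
b(j, D) = √(D + j) (b(j, D) = √(j + D) = √(D + j))
k(J) = -6 (k(J) = -1*6 = -6)
(w + k(-4))*b(-5, -2) = (-27 - 6)*√(-2 - 5) = -33*I*√7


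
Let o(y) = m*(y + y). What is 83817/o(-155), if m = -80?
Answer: 83817/24800 ≈ 3.3797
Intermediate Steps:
o(y) = -160*y (o(y) = -80*(y + y) = -160*y)
83817/o(-155) = 83817/((-160*(-155))) = 83817/24800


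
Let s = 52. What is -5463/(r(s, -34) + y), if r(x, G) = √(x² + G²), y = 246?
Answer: -671949/28328 + 5463*√965/28328 ≈ -17.730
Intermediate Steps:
r(x, G) = √(G² + x²)
-5463/(r(s, -34) + y) = -5463/(√((-34)² + 52²) + 246) = -5463/(√(1156 + 2704) + 246) = -5463/(√3860 + 246) = -5463/(2*√965 + 246) = -5463/(246 + 2*√965)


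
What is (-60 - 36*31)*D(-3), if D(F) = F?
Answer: 3528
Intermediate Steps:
(-60 - 36*31)*D(-3) = (-60 - 36*31)*(-3) = (-60 - 1116)*(-3) = -1176*(-3) = 3528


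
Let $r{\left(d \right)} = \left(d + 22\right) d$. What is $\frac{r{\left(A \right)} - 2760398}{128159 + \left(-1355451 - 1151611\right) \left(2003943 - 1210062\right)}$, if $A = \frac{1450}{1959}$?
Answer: $\frac{10593462362438}{7638170110324725303} \approx 1.3869 \cdot 10^{-6}$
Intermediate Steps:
$A = \frac{1450}{1959}$ ($A = 1450 \cdot \frac{1}{1959} = \frac{1450}{1959} \approx 0.74017$)
$r{\left(d \right)} = d \left(22 + d\right)$ ($r{\left(d \right)} = \left(22 + d\right) d = d \left(22 + d\right)$)
$\frac{r{\left(A \right)} - 2760398}{128159 + \left(-1355451 - 1151611\right) \left(2003943 - 1210062\right)} = \frac{\frac{1450 \left(22 + \frac{1450}{1959}\right)}{1959} - 2760398}{128159 + \left(-1355451 - 1151611\right) \left(2003943 - 1210062\right)} = \frac{\frac{1450}{1959} \cdot \frac{44548}{1959} - 2760398}{128159 - 1990308887622} = \frac{\frac{64594600}{3837681} - 2760398}{128159 - 1990308887622} = - \frac{10593462362438}{3837681 \left(-1990308759463\right)} = \left(- \frac{10593462362438}{3837681}\right) \left(- \frac{1}{1990308759463}\right) = \frac{10593462362438}{7638170110324725303}$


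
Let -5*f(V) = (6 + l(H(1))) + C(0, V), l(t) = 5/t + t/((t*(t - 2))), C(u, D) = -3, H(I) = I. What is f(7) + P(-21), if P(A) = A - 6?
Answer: -142/5 ≈ -28.400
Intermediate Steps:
P(A) = -6 + A
l(t) = 1/(-2 + t) + 5/t (l(t) = 5/t + t/((t*(-2 + t))) = 5/t + t*(1/(t*(-2 + t))) = 5/t + 1/(-2 + t) = 1/(-2 + t) + 5/t)
f(V) = -7/5 (f(V) = -((6 + 2*(-5 + 3*1)/(1*(-2 + 1))) - 3)/5 = -((6 + 2*1*(-5 + 3)/(-1)) - 3)/5 = -((6 + 2*1*(-1)*(-2)) - 3)/5 = -((6 + 4) - 3)/5 = -(10 - 3)/5 = -1/5*7 = -7/5)
f(7) + P(-21) = -7/5 + (-6 - 21) = -7/5 - 27 = -142/5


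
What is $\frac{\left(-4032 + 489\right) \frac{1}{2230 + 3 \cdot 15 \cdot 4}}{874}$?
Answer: $- \frac{3543}{2106340} \approx -0.0016821$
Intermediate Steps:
$\frac{\left(-4032 + 489\right) \frac{1}{2230 + 3 \cdot 15 \cdot 4}}{874} = - \frac{3543}{2230 + 45 \cdot 4} \cdot \frac{1}{874} = - \frac{3543}{2230 + 180} \cdot \frac{1}{874} = - \frac{3543}{2410} \cdot \frac{1}{874} = \left(-3543\right) \frac{1}{2410} \cdot \frac{1}{874} = \left(- \frac{3543}{2410}\right) \frac{1}{874} = - \frac{3543}{2106340}$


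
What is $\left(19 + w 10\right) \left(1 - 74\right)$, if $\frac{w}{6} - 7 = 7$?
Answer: $-62707$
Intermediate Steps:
$w = 84$ ($w = 42 + 6 \cdot 7 = 42 + 42 = 84$)
$\left(19 + w 10\right) \left(1 - 74\right) = \left(19 + 84 \cdot 10\right) \left(1 - 74\right) = \left(19 + 840\right) \left(1 - 74\right) = 859 \left(-73\right) = -62707$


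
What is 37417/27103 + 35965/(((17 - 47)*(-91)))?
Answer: 215381561/14798238 ≈ 14.555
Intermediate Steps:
37417/27103 + 35965/(((17 - 47)*(-91))) = 37417*(1/27103) + 35965/((-30*(-91))) = 37417/27103 + 35965/2730 = 37417/27103 + 35965*(1/2730) = 37417/27103 + 7193/546 = 215381561/14798238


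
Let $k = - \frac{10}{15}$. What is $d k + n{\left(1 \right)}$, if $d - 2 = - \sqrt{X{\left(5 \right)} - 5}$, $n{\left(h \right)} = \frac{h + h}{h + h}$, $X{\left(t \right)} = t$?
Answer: $- \frac{1}{3} \approx -0.33333$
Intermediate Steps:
$k = - \frac{2}{3}$ ($k = \left(-10\right) \frac{1}{15} = - \frac{2}{3} \approx -0.66667$)
$n{\left(h \right)} = 1$ ($n{\left(h \right)} = \frac{2 h}{2 h} = 2 h \frac{1}{2 h} = 1$)
$d = 2$ ($d = 2 - \sqrt{5 - 5} = 2 - \sqrt{0} = 2 - 0 = 2 + 0 = 2$)
$d k + n{\left(1 \right)} = 2 \left(- \frac{2}{3}\right) + 1 = - \frac{4}{3} + 1 = - \frac{1}{3}$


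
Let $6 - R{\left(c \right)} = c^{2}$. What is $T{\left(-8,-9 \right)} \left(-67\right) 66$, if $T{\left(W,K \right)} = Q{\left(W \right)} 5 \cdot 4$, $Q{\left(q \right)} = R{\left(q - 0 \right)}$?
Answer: $5129520$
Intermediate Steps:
$R{\left(c \right)} = 6 - c^{2}$
$Q{\left(q \right)} = 6 - q^{2}$ ($Q{\left(q \right)} = 6 - \left(q - 0\right)^{2} = 6 - \left(q + 0\right)^{2} = 6 - q^{2}$)
$T{\left(W,K \right)} = 120 - 20 W^{2}$ ($T{\left(W,K \right)} = \left(6 - W^{2}\right) 5 \cdot 4 = \left(30 - 5 W^{2}\right) 4 = 120 - 20 W^{2}$)
$T{\left(-8,-9 \right)} \left(-67\right) 66 = \left(120 - 20 \left(-8\right)^{2}\right) \left(-67\right) 66 = \left(120 - 1280\right) \left(-67\right) 66 = \left(-1160\right) \left(-67\right) 66 = 77720 \cdot 66 = 5129520$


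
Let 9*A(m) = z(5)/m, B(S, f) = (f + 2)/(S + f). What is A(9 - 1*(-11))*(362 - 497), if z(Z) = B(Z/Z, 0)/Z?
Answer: -3/10 ≈ -0.30000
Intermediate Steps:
B(S, f) = (2 + f)/(S + f)
z(Z) = 2/Z (z(Z) = ((2 + 0)/(Z/Z + 0))/Z = (2/(1 + 0))/Z = (2/1)/Z = (1*2)/Z = 2/Z)
A(m) = 2/(45*m) (A(m) = ((2/5)/m)/9 = ((2*(1/5))/m)/9 = (2/(5*m))/9 = 2/(45*m))
A(9 - 1*(-11))*(362 - 497) = (2/(45*(9 - 1*(-11))))*(362 - 497) = (2/(45*(9 + 11)))*(-135) = ((2/45)/20)*(-135) = ((2/45)*(1/20))*(-135) = (1/450)*(-135) = -3/10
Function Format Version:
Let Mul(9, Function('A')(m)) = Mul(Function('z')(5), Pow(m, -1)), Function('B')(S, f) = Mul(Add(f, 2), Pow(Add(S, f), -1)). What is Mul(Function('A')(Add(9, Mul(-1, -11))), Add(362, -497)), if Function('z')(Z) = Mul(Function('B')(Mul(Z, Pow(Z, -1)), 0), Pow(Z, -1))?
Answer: Rational(-3, 10) ≈ -0.30000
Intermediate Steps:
Function('B')(S, f) = Mul(Pow(Add(S, f), -1), Add(2, f)) (Function('B')(S, f) = Mul(Add(2, f), Pow(Add(S, f), -1)) = Mul(Pow(Add(S, f), -1), Add(2, f)))
Function('z')(Z) = Mul(2, Pow(Z, -1)) (Function('z')(Z) = Mul(Mul(Pow(Add(Mul(Z, Pow(Z, -1)), 0), -1), Add(2, 0)), Pow(Z, -1)) = Mul(Mul(Pow(Add(1, 0), -1), 2), Pow(Z, -1)) = Mul(Mul(Pow(1, -1), 2), Pow(Z, -1)) = Mul(Mul(1, 2), Pow(Z, -1)) = Mul(2, Pow(Z, -1)))
Function('A')(m) = Mul(Rational(2, 45), Pow(m, -1)) (Function('A')(m) = Mul(Rational(1, 9), Mul(Mul(2, Pow(5, -1)), Pow(m, -1))) = Mul(Rational(1, 9), Mul(Mul(2, Rational(1, 5)), Pow(m, -1))) = Mul(Rational(1, 9), Mul(Rational(2, 5), Pow(m, -1))) = Mul(Rational(2, 45), Pow(m, -1)))
Mul(Function('A')(Add(9, Mul(-1, -11))), Add(362, -497)) = Mul(Mul(Rational(2, 45), Pow(Add(9, Mul(-1, -11)), -1)), Add(362, -497)) = Mul(Mul(Rational(2, 45), Pow(Add(9, 11), -1)), -135) = Mul(Mul(Rational(2, 45), Pow(20, -1)), -135) = Mul(Mul(Rational(2, 45), Rational(1, 20)), -135) = Mul(Rational(1, 450), -135) = Rational(-3, 10)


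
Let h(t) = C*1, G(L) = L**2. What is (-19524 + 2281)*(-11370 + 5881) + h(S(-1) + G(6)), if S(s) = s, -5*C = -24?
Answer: 473234159/5 ≈ 9.4647e+7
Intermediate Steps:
C = 24/5 (C = -1/5*(-24) = 24/5 ≈ 4.8000)
h(t) = 24/5 (h(t) = (24/5)*1 = 24/5)
(-19524 + 2281)*(-11370 + 5881) + h(S(-1) + G(6)) = (-19524 + 2281)*(-11370 + 5881) + 24/5 = -17243*(-5489) + 24/5 = 94646827 + 24/5 = 473234159/5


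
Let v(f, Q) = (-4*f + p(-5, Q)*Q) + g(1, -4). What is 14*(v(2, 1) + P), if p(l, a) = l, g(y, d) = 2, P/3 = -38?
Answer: -1750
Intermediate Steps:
P = -114 (P = 3*(-38) = -114)
v(f, Q) = 2 - 5*Q - 4*f (v(f, Q) = (-4*f - 5*Q) + 2 = (-5*Q - 4*f) + 2 = 2 - 5*Q - 4*f)
14*(v(2, 1) + P) = 14*((2 - 5*1 - 4*2) - 114) = 14*((2 - 5 - 8) - 114) = 14*(-11 - 114) = 14*(-125) = -1750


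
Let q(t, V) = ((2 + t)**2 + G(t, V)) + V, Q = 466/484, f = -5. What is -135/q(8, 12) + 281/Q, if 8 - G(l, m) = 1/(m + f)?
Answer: 56833493/195487 ≈ 290.73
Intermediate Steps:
G(l, m) = 8 - 1/(-5 + m) (G(l, m) = 8 - 1/(m - 5) = 8 - 1/(-5 + m))
Q = 233/242 (Q = 466*(1/484) = 233/242 ≈ 0.96281)
q(t, V) = V + (2 + t)**2 + (-41 + 8*V)/(-5 + V) (q(t, V) = ((2 + t)**2 + (-41 + 8*V)/(-5 + V)) + V = V + (2 + t)**2 + (-41 + 8*V)/(-5 + V))
-135/q(8, 12) + 281/Q = -135*(-5 + 12)/(-41 + 8*12 + (-5 + 12)*(12 + (2 + 8)**2)) + 281/(233/242) = -135*7/(-41 + 96 + 7*(12 + 10**2)) + 281*(242/233) = -135*7/(-41 + 96 + 7*(12 + 100)) + 68002/233 = -135*7/(-41 + 96 + 7*112) + 68002/233 = -135*7/(-41 + 96 + 784) + 68002/233 = -135/((1/7)*839) + 68002/233 = -135/839/7 + 68002/233 = -135*7/839 + 68002/233 = -945/839 + 68002/233 = 56833493/195487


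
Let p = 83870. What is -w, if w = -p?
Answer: 83870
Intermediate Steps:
w = -83870 (w = -1*83870 = -83870)
-w = -1*(-83870) = 83870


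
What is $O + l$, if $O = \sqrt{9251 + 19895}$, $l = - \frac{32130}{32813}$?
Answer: $- \frac{32130}{32813} + \sqrt{29146} \approx 169.74$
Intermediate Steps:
$l = - \frac{32130}{32813}$ ($l = \left(-32130\right) \frac{1}{32813} = - \frac{32130}{32813} \approx -0.97919$)
$O = \sqrt{29146} \approx 170.72$
$O + l = \sqrt{29146} - \frac{32130}{32813} = - \frac{32130}{32813} + \sqrt{29146}$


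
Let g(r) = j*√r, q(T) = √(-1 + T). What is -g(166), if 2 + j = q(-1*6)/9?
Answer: √166*(18 - I*√7)/9 ≈ 25.768 - 3.7876*I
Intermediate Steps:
j = -2 + I*√7/9 (j = -2 + √(-1 - 1*6)/9 = -2 + √(-1 - 6)*(⅑) = -2 + √(-7)*(⅑) = -2 + (I*√7)*(⅑) = -2 + I*√7/9 ≈ -2.0 + 0.29397*I)
g(r) = √r*(-2 + I*√7/9) (g(r) = (-2 + I*√7/9)*√r = √r*(-2 + I*√7/9))
-g(166) = -√166*(-18 + I*√7)/9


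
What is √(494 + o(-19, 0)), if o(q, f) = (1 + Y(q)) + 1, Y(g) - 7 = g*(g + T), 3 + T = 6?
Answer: √807 ≈ 28.408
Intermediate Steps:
T = 3 (T = -3 + 6 = 3)
Y(g) = 7 + g*(3 + g) (Y(g) = 7 + g*(g + 3) = 7 + g*(3 + g))
o(q, f) = 9 + q² + 3*q (o(q, f) = (1 + (7 + q² + 3*q)) + 1 = (8 + q² + 3*q) + 1 = 9 + q² + 3*q)
√(494 + o(-19, 0)) = √(494 + (9 + (-19)² + 3*(-19))) = √(494 + (9 + 361 - 57)) = √(494 + 313) = √807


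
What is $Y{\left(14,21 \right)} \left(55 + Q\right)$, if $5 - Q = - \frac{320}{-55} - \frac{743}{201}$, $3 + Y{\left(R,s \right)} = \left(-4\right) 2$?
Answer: $- \frac{127969}{201} \approx -636.66$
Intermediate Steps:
$Y{\left(R,s \right)} = -11$ ($Y{\left(R,s \right)} = -3 - 8 = -11$)
$Q = \frac{6364}{2211}$ ($Q = 5 - \left(- \frac{320}{-55} - \frac{743}{201}\right) = 5 - \left(\left(-320\right) \left(- \frac{1}{55}\right) - \frac{743}{201}\right) = 5 - \left(\frac{64}{11} - \frac{743}{201}\right) = 5 - \frac{4691}{2211} = \frac{6364}{2211} \approx 2.8783$)
$Y{\left(14,21 \right)} \left(55 + Q\right) = - 11 \left(55 + \frac{6364}{2211}\right) = \left(-11\right) \frac{127969}{2211} = - \frac{127969}{201}$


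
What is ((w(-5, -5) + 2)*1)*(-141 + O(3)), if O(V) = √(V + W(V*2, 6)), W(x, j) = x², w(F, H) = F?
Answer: 423 - 3*√39 ≈ 404.27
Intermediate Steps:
O(V) = √(V + 4*V²) (O(V) = √(V + (V*2)²) = √(V + (2*V)²) = √(V + 4*V²))
((w(-5, -5) + 2)*1)*(-141 + O(3)) = ((-5 + 2)*1)*(-141 + √(3*(1 + 4*3))) = (-3*1)*(-141 + √(3*(1 + 12))) = -3*(-141 + √(3*13)) = -3*(-141 + √39) = 423 - 3*√39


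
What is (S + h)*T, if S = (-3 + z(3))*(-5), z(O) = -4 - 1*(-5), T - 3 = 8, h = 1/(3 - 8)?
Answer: 539/5 ≈ 107.80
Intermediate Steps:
h = -⅕ (h = 1/(-5) = -⅕ ≈ -0.20000)
T = 11 (T = 3 + 8 = 11)
z(O) = 1 (z(O) = -4 + 5 = 1)
S = 10 (S = (-3 + 1)*(-5) = -2*(-5) = 10)
(S + h)*T = (10 - ⅕)*11 = (49/5)*11 = 539/5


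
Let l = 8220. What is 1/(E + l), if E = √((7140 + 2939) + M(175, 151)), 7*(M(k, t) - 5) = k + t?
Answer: 9590/78817981 - √496398/472907886 ≈ 0.00012018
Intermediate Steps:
M(k, t) = 5 + k/7 + t/7 (M(k, t) = 5 + (k + t)/7 = 5 + (k/7 + t/7) = 5 + k/7 + t/7)
E = √496398/7 (E = √((7140 + 2939) + (5 + (⅐)*175 + (⅐)*151)) = √(10079 + (5 + 25 + 151/7)) = √(10079 + 361/7) = √(70914/7) = √496398/7 ≈ 100.65)
1/(E + l) = 1/(√496398/7 + 8220) = 1/(8220 + √496398/7)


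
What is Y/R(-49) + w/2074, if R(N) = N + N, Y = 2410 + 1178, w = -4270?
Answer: -32213/833 ≈ -38.671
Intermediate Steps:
Y = 3588
R(N) = 2*N
Y/R(-49) + w/2074 = 3588/((2*(-49))) - 4270/2074 = 3588/(-98) - 4270*1/2074 = 3588*(-1/98) - 35/17 = -1794/49 - 35/17 = -32213/833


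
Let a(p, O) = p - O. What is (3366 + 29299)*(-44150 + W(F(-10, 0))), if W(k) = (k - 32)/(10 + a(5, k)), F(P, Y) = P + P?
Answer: -10095457966/7 ≈ -1.4422e+9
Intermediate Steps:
F(P, Y) = 2*P
W(k) = (-32 + k)/(15 - k) (W(k) = (k - 32)/(10 + (5 - k)) = (-32 + k)/(15 - k))
(3366 + 29299)*(-44150 + W(F(-10, 0))) = (3366 + 29299)*(-44150 + (32 - 2*(-10))/(-15 + 2*(-10))) = 32665*(-44150 + (32 - 1*(-20))/(-15 - 20)) = 32665*(-44150 + (32 + 20)/(-35)) = 32665*(-44150 - 1/35*52) = 32665*(-44150 - 52/35) = 32665*(-1545302/35) = -10095457966/7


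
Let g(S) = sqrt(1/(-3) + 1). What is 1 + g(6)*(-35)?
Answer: 1 - 35*sqrt(6)/3 ≈ -27.577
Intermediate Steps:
g(S) = sqrt(6)/3 (g(S) = sqrt(-1/3 + 1) = sqrt(2/3) = sqrt(6)/3)
1 + g(6)*(-35) = 1 + (sqrt(6)/3)*(-35) = 1 - 35*sqrt(6)/3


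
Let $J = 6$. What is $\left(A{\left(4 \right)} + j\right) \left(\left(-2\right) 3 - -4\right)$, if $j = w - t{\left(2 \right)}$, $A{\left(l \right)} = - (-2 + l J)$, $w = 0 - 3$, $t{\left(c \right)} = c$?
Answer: $54$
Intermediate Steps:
$w = -3$ ($w = 0 - 3 = -3$)
$A{\left(l \right)} = 2 - 6 l$ ($A{\left(l \right)} = - (-2 + l 6) = - (-2 + 6 l) = 2 - 6 l$)
$j = -5$ ($j = -3 - 2 = -5$)
$\left(A{\left(4 \right)} + j\right) \left(\left(-2\right) 3 - -4\right) = \left(\left(2 - 24\right) - 5\right) \left(\left(-2\right) 3 - -4\right) = \left(\left(2 - 24\right) - 5\right) \left(-6 + 4\right) = \left(-22 - 5\right) \left(-2\right) = \left(-27\right) \left(-2\right) = 54$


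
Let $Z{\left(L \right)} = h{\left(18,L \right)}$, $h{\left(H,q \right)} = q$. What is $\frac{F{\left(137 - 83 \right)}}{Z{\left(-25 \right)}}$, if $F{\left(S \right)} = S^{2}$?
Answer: $- \frac{2916}{25} \approx -116.64$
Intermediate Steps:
$Z{\left(L \right)} = L$
$\frac{F{\left(137 - 83 \right)}}{Z{\left(-25 \right)}} = \frac{\left(137 - 83\right)^{2}}{-25} = 54^{2} \left(- \frac{1}{25}\right) = 2916 \left(- \frac{1}{25}\right) = - \frac{2916}{25}$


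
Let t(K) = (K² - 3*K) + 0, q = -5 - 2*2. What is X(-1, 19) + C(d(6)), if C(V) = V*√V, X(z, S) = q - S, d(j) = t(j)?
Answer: -28 + 54*√2 ≈ 48.368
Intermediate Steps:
q = -9 (q = -5 - 4 = -9)
t(K) = K² - 3*K
d(j) = j*(-3 + j)
X(z, S) = -9 - S
C(V) = V^(3/2)
X(-1, 19) + C(d(6)) = (-9 - 1*19) + (6*(-3 + 6))^(3/2) = (-9 - 19) + (6*3)^(3/2) = -28 + 18^(3/2) = -28 + 54*√2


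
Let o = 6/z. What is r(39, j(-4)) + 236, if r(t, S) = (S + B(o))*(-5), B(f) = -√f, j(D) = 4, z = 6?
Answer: 221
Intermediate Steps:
o = 1 (o = 6/6 = 6*(⅙) = 1)
r(t, S) = 5 - 5*S (r(t, S) = (S - √1)*(-5) = (S - 1*1)*(-5) = (S - 1)*(-5) = (-1 + S)*(-5) = 5 - 5*S)
r(39, j(-4)) + 236 = (5 - 5*4) + 236 = (5 - 20) + 236 = -15 + 236 = 221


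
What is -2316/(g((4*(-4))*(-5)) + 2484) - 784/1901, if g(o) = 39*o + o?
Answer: -2214743/2701321 ≈ -0.81987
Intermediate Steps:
g(o) = 40*o
-2316/(g((4*(-4))*(-5)) + 2484) - 784/1901 = -2316/(40*((4*(-4))*(-5)) + 2484) - 784/1901 = -2316/(40*(-16*(-5)) + 2484) - 784*1/1901 = -2316/(40*80 + 2484) - 784/1901 = -2316/(3200 + 2484) - 784/1901 = -2316/5684 - 784/1901 = -2316*1/5684 - 784/1901 = -579/1421 - 784/1901 = -2214743/2701321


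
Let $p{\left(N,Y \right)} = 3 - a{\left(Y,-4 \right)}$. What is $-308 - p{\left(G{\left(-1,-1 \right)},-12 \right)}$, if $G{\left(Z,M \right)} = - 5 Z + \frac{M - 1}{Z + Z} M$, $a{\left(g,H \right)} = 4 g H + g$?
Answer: $-131$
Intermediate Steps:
$a{\left(g,H \right)} = g + 4 H g$ ($a{\left(g,H \right)} = 4 H g + g = g + 4 H g$)
$G{\left(Z,M \right)} = - 5 Z + \frac{M \left(-1 + M\right)}{2 Z}$ ($G{\left(Z,M \right)} = - 5 Z + \frac{-1 + M}{2 Z} M = - 5 Z + \frac{M \left(-1 + M\right)}{2 Z}$)
$p{\left(N,Y \right)} = 3 + 15 Y$ ($p{\left(N,Y \right)} = 3 - Y \left(1 + 4 \left(-4\right)\right) = 3 - Y \left(1 - 16\right) = 3 - Y \left(-15\right) = 3 - - 15 Y = 3 + 15 Y$)
$-308 - p{\left(G{\left(-1,-1 \right)},-12 \right)} = -308 - \left(3 + 15 \left(-12\right)\right) = -308 - \left(3 - 180\right) = -308 - -177 = -308 + 177 = -131$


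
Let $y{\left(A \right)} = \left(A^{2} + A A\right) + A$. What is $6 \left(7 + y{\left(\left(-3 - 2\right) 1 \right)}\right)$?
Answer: $312$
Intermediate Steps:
$y{\left(A \right)} = A + 2 A^{2}$ ($y{\left(A \right)} = \left(A^{2} + A^{2}\right) + A = 2 A^{2} + A = A + 2 A^{2}$)
$6 \left(7 + y{\left(\left(-3 - 2\right) 1 \right)}\right) = 6 \left(7 + \left(-3 - 2\right) 1 \left(1 + 2 \left(-3 - 2\right) 1\right)\right) = 6 \left(7 + \left(-5\right) 1 \left(1 + 2 \left(\left(-5\right) 1\right)\right)\right) = 6 \left(7 - 5 \left(1 + 2 \left(-5\right)\right)\right) = 6 \left(7 - 5 \left(1 - 10\right)\right) = 6 \left(7 - -45\right) = 6 \left(7 + 45\right) = 6 \cdot 52 = 312$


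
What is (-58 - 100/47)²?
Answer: 7986276/2209 ≈ 3615.3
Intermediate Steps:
(-58 - 100/47)² = (-2826/47)² = 7986276/2209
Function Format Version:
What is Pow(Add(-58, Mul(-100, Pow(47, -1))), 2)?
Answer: Rational(7986276, 2209) ≈ 3615.3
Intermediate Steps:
Pow(Add(-58, Mul(-100, Pow(47, -1))), 2) = Pow(Add(-58, Mul(-100, Rational(1, 47))), 2) = Pow(Add(-58, Rational(-100, 47)), 2) = Pow(Rational(-2826, 47), 2) = Rational(7986276, 2209)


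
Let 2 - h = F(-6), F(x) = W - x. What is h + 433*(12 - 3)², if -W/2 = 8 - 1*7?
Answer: 35071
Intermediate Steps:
W = -2 (W = -2*(8 - 1*7) = -2*(8 - 7) = -2*1 = -2)
F(x) = -2 - x
h = -2 (h = 2 - (-2 - 1*(-6)) = 2 - (-2 + 6) = 2 - 1*4 = 2 - 4 = -2)
h + 433*(12 - 3)² = -2 + 433*(12 - 3)² = -2 + 433*9² = -2 + 433*81 = -2 + 35073 = 35071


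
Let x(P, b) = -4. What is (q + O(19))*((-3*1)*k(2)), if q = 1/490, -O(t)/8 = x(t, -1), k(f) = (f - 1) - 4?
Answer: 141129/490 ≈ 288.02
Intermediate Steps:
k(f) = -5 + f (k(f) = (-1 + f) - 4 = -5 + f)
O(t) = 32 (O(t) = -8*(-4) = 32)
q = 1/490 ≈ 0.0020408
(q + O(19))*((-3*1)*k(2)) = (1/490 + 32)*((-3*1)*(-5 + 2)) = 15681*(-3*(-3))/490 = (15681/490)*9 = 141129/490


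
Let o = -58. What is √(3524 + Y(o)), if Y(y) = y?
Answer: √3466 ≈ 58.873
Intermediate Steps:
√(3524 + Y(o)) = √(3524 - 58) = √3466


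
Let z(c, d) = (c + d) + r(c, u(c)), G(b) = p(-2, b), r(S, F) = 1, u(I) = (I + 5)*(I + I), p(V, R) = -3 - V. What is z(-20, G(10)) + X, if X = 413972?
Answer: 413952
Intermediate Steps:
u(I) = 2*I*(5 + I) (u(I) = (5 + I)*(2*I) = 2*I*(5 + I))
G(b) = -1 (G(b) = -3 - 1*(-2) = -3 + 2 = -1)
z(c, d) = 1 + c + d (z(c, d) = (c + d) + 1 = 1 + c + d)
z(-20, G(10)) + X = (1 - 20 - 1) + 413972 = -20 + 413972 = 413952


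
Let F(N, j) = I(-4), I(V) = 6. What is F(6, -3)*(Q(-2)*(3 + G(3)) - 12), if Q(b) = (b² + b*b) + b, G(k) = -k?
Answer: -72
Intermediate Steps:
F(N, j) = 6
Q(b) = b + 2*b² (Q(b) = (b² + b²) + b = 2*b² + b = b + 2*b²)
F(6, -3)*(Q(-2)*(3 + G(3)) - 12) = 6*((-2*(1 + 2*(-2)))*(3 - 1*3) - 12) = 6*((-2*(1 - 4))*(3 - 3) - 12) = 6*(-2*(-3)*0 - 12) = 6*(6*0 - 12) = 6*(0 - 12) = 6*(-12) = -72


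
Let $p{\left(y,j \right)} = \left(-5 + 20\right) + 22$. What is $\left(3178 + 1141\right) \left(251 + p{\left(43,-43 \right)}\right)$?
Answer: $1243872$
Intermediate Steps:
$p{\left(y,j \right)} = 37$ ($p{\left(y,j \right)} = 15 + 22 = 37$)
$\left(3178 + 1141\right) \left(251 + p{\left(43,-43 \right)}\right) = \left(3178 + 1141\right) \left(251 + 37\right) = 4319 \cdot 288 = 1243872$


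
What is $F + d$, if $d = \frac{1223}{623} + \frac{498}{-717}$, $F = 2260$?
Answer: $\frac{336696099}{148897} \approx 2261.3$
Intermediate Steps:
$d = \frac{188879}{148897}$ ($d = 1223 \cdot \frac{1}{623} + 498 \left(- \frac{1}{717}\right) = \frac{1223}{623} - \frac{166}{239} = \frac{188879}{148897} \approx 1.2685$)
$F + d = 2260 + \frac{188879}{148897} = \frac{336696099}{148897}$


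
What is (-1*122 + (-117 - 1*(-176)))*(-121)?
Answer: 7623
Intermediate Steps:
(-1*122 + (-117 - 1*(-176)))*(-121) = (-122 + (-117 + 176))*(-121) = (-122 + 59)*(-121) = -63*(-121) = 7623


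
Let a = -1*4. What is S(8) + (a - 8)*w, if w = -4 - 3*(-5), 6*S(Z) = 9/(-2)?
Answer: -531/4 ≈ -132.75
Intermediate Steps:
S(Z) = -¾ (S(Z) = (9/(-2))/6 = (9*(-½))/6 = (⅙)*(-9/2) = -¾)
a = -4
w = 11 (w = -4 + 15 = 11)
S(8) + (a - 8)*w = -¾ + (-4 - 8)*11 = -¾ - 12*11 = -¾ - 132 = -531/4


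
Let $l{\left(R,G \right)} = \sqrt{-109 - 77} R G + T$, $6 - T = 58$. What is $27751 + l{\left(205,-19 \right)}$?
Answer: $27699 - 3895 i \sqrt{186} \approx 27699.0 - 53121.0 i$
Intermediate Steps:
$T = -52$ ($T = 6 - 58 = -52$)
$l{\left(R,G \right)} = -52 + i G R \sqrt{186}$ ($l{\left(R,G \right)} = \sqrt{-109 - 77} R G - 52 = \sqrt{-186} R G - 52 = i \sqrt{186} R G - 52 = i R \sqrt{186} G - 52 = i G R \sqrt{186} - 52 = -52 + i G R \sqrt{186}$)
$27751 + l{\left(205,-19 \right)} = 27751 - \left(52 - i \left(-19\right) 205 \sqrt{186}\right) = 27751 - \left(52 + 3895 i \sqrt{186}\right) = 27699 - 3895 i \sqrt{186}$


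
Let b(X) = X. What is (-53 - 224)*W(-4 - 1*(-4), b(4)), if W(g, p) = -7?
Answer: 1939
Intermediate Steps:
(-53 - 224)*W(-4 - 1*(-4), b(4)) = (-53 - 224)*(-7) = -277*(-7) = 1939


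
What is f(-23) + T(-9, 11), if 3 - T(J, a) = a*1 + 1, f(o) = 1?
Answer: -8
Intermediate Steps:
T(J, a) = 2 - a (T(J, a) = 3 - (a*1 + 1) = 3 - (a + 1) = 3 - (1 + a) = 3 + (-1 - a) = 2 - a)
f(-23) + T(-9, 11) = 1 + (2 - 1*11) = 1 + (2 - 11) = 1 - 9 = -8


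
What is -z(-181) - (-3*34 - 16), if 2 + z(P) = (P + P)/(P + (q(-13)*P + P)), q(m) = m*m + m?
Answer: 9479/79 ≈ 119.99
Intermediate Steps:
q(m) = m + m**2 (q(m) = m**2 + m = m + m**2)
z(P) = -157/79 (z(P) = -2 + (P + P)/(P + ((-13*(1 - 13))*P + P)) = -2 + (2*P)/(P + ((-13*(-12))*P + P)) = -2 + (2*P)/(P + (156*P + P)) = -2 + (2*P)/(P + 157*P) = -2 + (2*P)/((158*P)) = -2 + (2*P)*(1/(158*P)) = -2 + 1/79 = -157/79)
-z(-181) - (-3*34 - 16) = -1*(-157/79) - (-3*34 - 16) = 157/79 - (-102 - 16) = 157/79 - 1*(-118) = 157/79 + 118 = 9479/79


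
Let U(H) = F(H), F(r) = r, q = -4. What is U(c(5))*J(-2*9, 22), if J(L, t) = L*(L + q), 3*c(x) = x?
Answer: 660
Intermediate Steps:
c(x) = x/3
U(H) = H
J(L, t) = L*(-4 + L) (J(L, t) = L*(L - 4) = L*(-4 + L))
U(c(5))*J(-2*9, 22) = ((⅓)*5)*((-2*9)*(-4 - 2*9)) = 5*(-18*(-4 - 18))/3 = 5*(-18*(-22))/3 = (5/3)*396 = 660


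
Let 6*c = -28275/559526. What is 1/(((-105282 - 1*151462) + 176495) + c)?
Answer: -38588/3096648737 ≈ -1.2461e-5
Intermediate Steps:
c = -325/38588 (c = (-28275/559526)/6 = (-28275*1/559526)/6 = (⅙)*(-975/19294) = -325/38588 ≈ -0.0084223)
1/(((-105282 - 1*151462) + 176495) + c) = 1/(((-105282 - 1*151462) + 176495) - 325/38588) = 1/(((-105282 - 151462) + 176495) - 325/38588) = 1/((-256744 + 176495) - 325/38588) = 1/(-80249 - 325/38588) = 1/(-3096648737/38588) = -38588/3096648737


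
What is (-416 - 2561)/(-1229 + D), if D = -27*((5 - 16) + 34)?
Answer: 2977/1850 ≈ 1.6092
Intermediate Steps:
D = -621 (D = -27*(-11 + 34) = -27*23 = -621)
(-416 - 2561)/(-1229 + D) = (-416 - 2561)/(-1229 - 621) = -2977/(-1850) = -2977*(-1/1850) = 2977/1850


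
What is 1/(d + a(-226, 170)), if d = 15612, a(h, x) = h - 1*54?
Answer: 1/15332 ≈ 6.5223e-5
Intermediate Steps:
a(h, x) = -54 + h (a(h, x) = h - 54 = -54 + h)
1/(d + a(-226, 170)) = 1/(15612 + (-54 - 226)) = 1/(15612 - 280) = 1/15332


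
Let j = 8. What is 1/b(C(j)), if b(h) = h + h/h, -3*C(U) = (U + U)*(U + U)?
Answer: -3/253 ≈ -0.011858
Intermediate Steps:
C(U) = -4*U**2/3 (C(U) = -(U + U)*(U + U)/3 = -2*U*2*U/3 = -4*U**2/3)
b(h) = 1 + h (b(h) = h + 1 = 1 + h)
1/b(C(j)) = 1/(1 - 4/3*8**2) = 1/(1 - 4/3*64) = 1/(1 - 256/3) = 1/(-253/3) = -3/253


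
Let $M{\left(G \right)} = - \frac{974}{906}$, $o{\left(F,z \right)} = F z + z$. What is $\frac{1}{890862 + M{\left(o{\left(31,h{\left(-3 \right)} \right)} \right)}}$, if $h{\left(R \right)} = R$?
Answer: $\frac{453}{403559999} \approx 1.1225 \cdot 10^{-6}$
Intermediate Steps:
$o{\left(F,z \right)} = z + F z$
$M{\left(G \right)} = - \frac{487}{453}$ ($M{\left(G \right)} = \left(-974\right) \frac{1}{906} = - \frac{487}{453}$)
$\frac{1}{890862 + M{\left(o{\left(31,h{\left(-3 \right)} \right)} \right)}} = \frac{1}{890862 - \frac{487}{453}} = \frac{1}{\frac{403559999}{453}} = \frac{453}{403559999}$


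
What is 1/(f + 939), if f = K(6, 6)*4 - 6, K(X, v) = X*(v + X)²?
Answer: 1/4389 ≈ 0.00022784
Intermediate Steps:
K(X, v) = X*(X + v)²
f = 3450 (f = (6*(6 + 6)²)*4 - 6 = (6*12²)*4 - 6 = (6*144)*4 - 6 = 864*4 - 6 = 3456 - 6 = 3450)
1/(f + 939) = 1/(3450 + 939) = 1/4389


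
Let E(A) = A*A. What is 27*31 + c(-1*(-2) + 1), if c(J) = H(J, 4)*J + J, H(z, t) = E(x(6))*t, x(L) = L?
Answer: 1272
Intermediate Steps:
E(A) = A**2
H(z, t) = 36*t (H(z, t) = 6**2*t = 36*t)
c(J) = 145*J (c(J) = (36*4)*J + J = 144*J + J = 145*J)
27*31 + c(-1*(-2) + 1) = 27*31 + 145*(-1*(-2) + 1) = 837 + 145*(2 + 1) = 837 + 145*3 = 837 + 435 = 1272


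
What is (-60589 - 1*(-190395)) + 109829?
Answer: 239635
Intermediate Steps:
(-60589 - 1*(-190395)) + 109829 = (-60589 + 190395) + 109829 = 129806 + 109829 = 239635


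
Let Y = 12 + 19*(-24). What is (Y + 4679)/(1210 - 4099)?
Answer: -4235/2889 ≈ -1.4659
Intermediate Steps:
Y = -444 (Y = 12 - 456 = -444)
(Y + 4679)/(1210 - 4099) = (-444 + 4679)/(1210 - 4099) = 4235/(-2889) = 4235*(-1/2889) = -4235/2889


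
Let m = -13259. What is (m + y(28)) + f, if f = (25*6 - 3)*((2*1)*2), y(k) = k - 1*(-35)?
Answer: -12608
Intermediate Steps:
y(k) = 35 + k (y(k) = k + 35 = 35 + k)
f = 588 (f = (150 - 3)*(2*2) = 147*4 = 588)
(m + y(28)) + f = (-13259 + (35 + 28)) + 588 = (-13259 + 63) + 588 = -13196 + 588 = -12608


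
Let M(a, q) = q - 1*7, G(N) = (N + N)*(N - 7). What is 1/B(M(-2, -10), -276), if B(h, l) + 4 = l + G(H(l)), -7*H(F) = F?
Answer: 49/111584 ≈ 0.00043913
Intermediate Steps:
H(F) = -F/7
G(N) = 2*N*(-7 + N) (G(N) = (2*N)*(-7 + N) = 2*N*(-7 + N))
M(a, q) = -7 + q (M(a, q) = q - 7 = -7 + q)
B(h, l) = -4 + l - 2*l*(-7 - l/7)/7 (B(h, l) = -4 + (l + 2*(-l/7)*(-7 - l/7)) = -4 + (l - 2*l*(-7 - l/7)/7) = -4 + l - 2*l*(-7 - l/7)/7)
1/B(M(-2, -10), -276) = 1/(-4 + 3*(-276) + (2/49)*(-276)²) = 1/(-4 - 828 + (2/49)*76176) = 1/(-4 - 828 + 152352/49) = 1/(111584/49) = 49/111584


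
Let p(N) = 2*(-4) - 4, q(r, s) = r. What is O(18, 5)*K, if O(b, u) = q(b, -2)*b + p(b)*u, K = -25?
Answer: -6600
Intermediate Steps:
p(N) = -12 (p(N) = -8 - 4 = -12)
O(b, u) = b**2 - 12*u (O(b, u) = b*b - 12*u = b**2 - 12*u)
O(18, 5)*K = (18**2 - 12*5)*(-25) = (324 - 60)*(-25) = 264*(-25) = -6600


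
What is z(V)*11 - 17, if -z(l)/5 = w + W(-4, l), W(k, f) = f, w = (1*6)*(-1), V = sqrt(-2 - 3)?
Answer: 313 - 55*I*sqrt(5) ≈ 313.0 - 122.98*I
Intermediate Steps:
V = I*sqrt(5) (V = sqrt(-5) = I*sqrt(5) ≈ 2.2361*I)
w = -6 (w = 6*(-1) = -6)
z(l) = 30 - 5*l (z(l) = -5*(-6 + l) = 30 - 5*l)
z(V)*11 - 17 = (30 - 5*I*sqrt(5))*11 - 17 = (330 - 55*I*sqrt(5)) - 17 = 313 - 55*I*sqrt(5)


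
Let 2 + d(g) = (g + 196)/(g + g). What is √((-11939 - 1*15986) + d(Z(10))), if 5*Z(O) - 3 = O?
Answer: I*√18852834/26 ≈ 167.0*I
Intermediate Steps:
Z(O) = ⅗ + O/5
d(g) = -2 + (196 + g)/(2*g) (d(g) = -2 + (g + 196)/(g + g) = -2 + (196 + g)/((2*g)) = -2 + (196 + g)*(1/(2*g)) = -2 + (196 + g)/(2*g))
√((-11939 - 1*15986) + d(Z(10))) = √((-11939 - 1*15986) + (-3/2 + 98/(⅗ + (⅕)*10))) = √((-11939 - 15986) + (-3/2 + 98/(⅗ + 2))) = √(-27925 + (-3/2 + 98/(13/5))) = √(-27925 + (-3/2 + 98*(5/13))) = √(-27925 + (-3/2 + 490/13)) = √(-27925 + 941/26) = √(-725109/26) = I*√18852834/26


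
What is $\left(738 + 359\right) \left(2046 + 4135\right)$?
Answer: $6780557$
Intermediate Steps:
$\left(738 + 359\right) \left(2046 + 4135\right) = 1097 \cdot 6181 = 6780557$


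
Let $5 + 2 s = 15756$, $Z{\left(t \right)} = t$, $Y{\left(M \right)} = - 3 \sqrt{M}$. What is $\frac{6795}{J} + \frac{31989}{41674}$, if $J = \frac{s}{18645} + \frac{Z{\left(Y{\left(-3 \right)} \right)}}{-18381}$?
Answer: $\frac{51604345693294952439261}{3207687378324287026} - \frac{478450197076500 i \sqrt{3}}{76970950192549} \approx 16088.0 - 10.766 i$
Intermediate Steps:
$s = \frac{15751}{2}$ ($s = - \frac{5}{2} + \frac{1}{2} \cdot 15756 = - \frac{5}{2} + 7878 = \frac{15751}{2} \approx 7875.5$)
$J = \frac{15751}{37290} + \frac{i \sqrt{3}}{6127}$ ($J = \frac{15751}{2 \cdot 18645} + \frac{\left(-3\right) \sqrt{-3}}{-18381} = \frac{15751}{2} \cdot \frac{1}{18645} + - 3 i \sqrt{3} \left(- \frac{1}{18381}\right) = \frac{15751}{37290} + - 3 i \sqrt{3} \left(- \frac{1}{18381}\right) = \frac{15751}{37290} + \frac{i \sqrt{3}}{6127} \approx 0.42239 + 0.00028269 i$)
$\frac{6795}{J} + \frac{31989}{41674} = \frac{6795}{\frac{15751}{37290} + \frac{i \sqrt{3}}{6127}} + \frac{31989}{41674} = \frac{31989}{41674} + \frac{6795}{\frac{15751}{37290} + \frac{i \sqrt{3}}{6127}}$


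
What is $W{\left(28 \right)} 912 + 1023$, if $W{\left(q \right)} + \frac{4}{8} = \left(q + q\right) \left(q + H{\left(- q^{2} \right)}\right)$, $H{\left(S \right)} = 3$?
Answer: $1583799$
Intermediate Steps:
$W{\left(q \right)} = - \frac{1}{2} + 2 q \left(3 + q\right)$ ($W{\left(q \right)} = - \frac{1}{2} + \left(q + q\right) \left(q + 3\right) = - \frac{1}{2} + 2 q \left(3 + q\right)$)
$W{\left(28 \right)} 912 + 1023 = \left(- \frac{1}{2} + 2 \cdot 28^{2} + 6 \cdot 28\right) 912 + 1023 = \left(- \frac{1}{2} + 2 \cdot 784 + 168\right) 912 + 1023 = \left(- \frac{1}{2} + 1568 + 168\right) 912 + 1023 = \frac{3471}{2} \cdot 912 + 1023 = 1582776 + 1023 = 1583799$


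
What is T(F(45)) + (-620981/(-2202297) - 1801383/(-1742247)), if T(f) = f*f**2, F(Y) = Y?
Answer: 38849632590444437/426327260151 ≈ 91126.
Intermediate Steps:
T(f) = f**3
T(F(45)) + (-620981/(-2202297) - 1801383/(-1742247)) = 45**3 + (-620981/(-2202297) - 1801383/(-1742247)) = 91125 + (-620981*(-1/2202297) - 1801383*(-1/1742247)) = 91125 + (620981/2202297 + 600461/580749) = 91125 + 561009184562/426327260151 = 38849632590444437/426327260151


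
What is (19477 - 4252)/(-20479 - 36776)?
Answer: -1015/3817 ≈ -0.26592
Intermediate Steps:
(19477 - 4252)/(-20479 - 36776) = 15225/(-57255) = 15225*(-1/57255) = -1015/3817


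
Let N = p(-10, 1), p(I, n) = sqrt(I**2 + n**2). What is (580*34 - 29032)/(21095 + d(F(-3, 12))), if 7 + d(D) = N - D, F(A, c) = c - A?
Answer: -49057944/111017807 + 2328*sqrt(101)/111017807 ≈ -0.44168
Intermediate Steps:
N = sqrt(101) (N = sqrt((-10)**2 + 1**2) = sqrt(100 + 1) = sqrt(101) ≈ 10.050)
d(D) = -7 + sqrt(101) - D (d(D) = -7 + (sqrt(101) - D) = -7 + sqrt(101) - D)
(580*34 - 29032)/(21095 + d(F(-3, 12))) = (580*34 - 29032)/(21095 + (-7 + sqrt(101) - (12 - 1*(-3)))) = (19720 - 29032)/(21095 + (-7 + sqrt(101) - (12 + 3))) = -9312/(21095 + (-7 + sqrt(101) - 1*15)) = -9312/(21095 + (-7 + sqrt(101) - 15)) = -9312/(21095 + (-22 + sqrt(101))) = -9312/(21073 + sqrt(101))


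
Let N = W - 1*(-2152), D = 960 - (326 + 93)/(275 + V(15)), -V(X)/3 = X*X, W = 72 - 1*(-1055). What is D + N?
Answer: 1696019/400 ≈ 4240.0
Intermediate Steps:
W = 1127 (W = 72 + 1055 = 1127)
V(X) = -3*X² (V(X) = -3*X*X = -3*X²)
D = 384419/400 (D = 960 - (326 + 93)/(275 - 3*15²) = 960 - 419/(275 - 3*225) = 960 - 419/(275 - 675) = 960 - 419/(-400) = 960 - 419*(-1)/400 = 960 - 1*(-419/400) = 960 + 419/400 = 384419/400 ≈ 961.05)
N = 3279 (N = 1127 - 1*(-2152) = 1127 + 2152 = 3279)
D + N = 384419/400 + 3279 = 1696019/400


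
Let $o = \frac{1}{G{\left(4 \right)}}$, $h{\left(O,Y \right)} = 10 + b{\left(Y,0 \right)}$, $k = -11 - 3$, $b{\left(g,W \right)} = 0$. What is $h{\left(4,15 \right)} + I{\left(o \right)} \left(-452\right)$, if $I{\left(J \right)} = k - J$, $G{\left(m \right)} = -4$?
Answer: $6225$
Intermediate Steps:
$k = -14$
$h{\left(O,Y \right)} = 10$ ($h{\left(O,Y \right)} = 10 + 0 = 10$)
$o = - \frac{1}{4}$ ($o = \frac{1}{-4} = - \frac{1}{4} \approx -0.25$)
$I{\left(J \right)} = -14 - J$
$h{\left(4,15 \right)} + I{\left(o \right)} \left(-452\right) = 10 + \left(-14 - - \frac{1}{4}\right) \left(-452\right) = 10 + \left(-14 + \frac{1}{4}\right) \left(-452\right) = 10 - -6215 = 10 + 6215 = 6225$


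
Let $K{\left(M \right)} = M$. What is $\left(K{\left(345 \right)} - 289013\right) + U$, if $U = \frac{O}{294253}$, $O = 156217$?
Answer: $- \frac{84941268787}{294253} \approx -2.8867 \cdot 10^{5}$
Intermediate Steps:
$U = \frac{156217}{294253} \approx 0.53089$
$\left(K{\left(345 \right)} - 289013\right) + U = \left(345 - 289013\right) + \frac{156217}{294253} = -288668 + \frac{156217}{294253} = - \frac{84941268787}{294253}$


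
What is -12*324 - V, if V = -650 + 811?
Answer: -4049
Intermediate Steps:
V = 161
-12*324 - V = -12*324 - 1*161 = -3888 - 161 = -4049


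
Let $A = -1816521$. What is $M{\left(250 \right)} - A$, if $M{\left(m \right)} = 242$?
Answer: $1816763$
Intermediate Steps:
$M{\left(250 \right)} - A = 242 - -1816521 = 242 + 1816521 = 1816763$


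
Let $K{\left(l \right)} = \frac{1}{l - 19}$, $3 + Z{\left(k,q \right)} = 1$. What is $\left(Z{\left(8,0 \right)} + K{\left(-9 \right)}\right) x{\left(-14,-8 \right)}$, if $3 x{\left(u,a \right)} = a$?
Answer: $\frac{38}{7} \approx 5.4286$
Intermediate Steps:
$Z{\left(k,q \right)} = -2$ ($Z{\left(k,q \right)} = -3 + 1 = -2$)
$K{\left(l \right)} = \frac{1}{-19 + l}$
$x{\left(u,a \right)} = \frac{a}{3}$
$\left(Z{\left(8,0 \right)} + K{\left(-9 \right)}\right) x{\left(-14,-8 \right)} = \left(-2 + \frac{1}{-19 - 9}\right) \frac{1}{3} \left(-8\right) = \left(-2 + \frac{1}{-28}\right) \left(- \frac{8}{3}\right) = \left(-2 - \frac{1}{28}\right) \left(- \frac{8}{3}\right) = \left(- \frac{57}{28}\right) \left(- \frac{8}{3}\right) = \frac{38}{7}$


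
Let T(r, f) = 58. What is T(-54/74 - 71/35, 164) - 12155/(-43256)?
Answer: 2521003/43256 ≈ 58.281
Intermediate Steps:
T(-54/74 - 71/35, 164) - 12155/(-43256) = 58 - 12155/(-43256) = 58 - 12155*(-1)/43256 = 58 - 1*(-12155/43256) = 58 + 12155/43256 = 2521003/43256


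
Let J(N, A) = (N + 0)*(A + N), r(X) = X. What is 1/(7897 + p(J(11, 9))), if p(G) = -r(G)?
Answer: 1/7677 ≈ 0.00013026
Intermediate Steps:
J(N, A) = N*(A + N)
p(G) = -G
1/(7897 + p(J(11, 9))) = 1/(7897 - 11*(9 + 11)) = 1/(7897 - 11*20) = 1/(7897 - 1*220) = 1/(7897 - 220) = 1/7677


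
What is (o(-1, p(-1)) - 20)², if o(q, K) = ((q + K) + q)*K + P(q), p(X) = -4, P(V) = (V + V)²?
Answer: 64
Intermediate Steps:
P(V) = 4*V² (P(V) = (2*V)² = 4*V²)
o(q, K) = 4*q² + K*(K + 2*q) (o(q, K) = ((q + K) + q)*K + 4*q² = ((K + q) + q)*K + 4*q² = (K + 2*q)*K + 4*q² = K*(K + 2*q) + 4*q² = 4*q² + K*(K + 2*q))
(o(-1, p(-1)) - 20)² = (((-4)² + 4*(-1)² + 2*(-4)*(-1)) - 20)² = ((16 + 4*1 + 8) - 20)² = ((16 + 4 + 8) - 20)² = (28 - 20)² = 8² = 64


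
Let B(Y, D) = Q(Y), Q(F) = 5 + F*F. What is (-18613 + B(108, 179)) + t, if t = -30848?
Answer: -37792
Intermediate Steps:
Q(F) = 5 + F**2
B(Y, D) = 5 + Y**2
(-18613 + B(108, 179)) + t = (-18613 + (5 + 108**2)) - 30848 = (-18613 + (5 + 11664)) - 30848 = (-18613 + 11669) - 30848 = -6944 - 30848 = -37792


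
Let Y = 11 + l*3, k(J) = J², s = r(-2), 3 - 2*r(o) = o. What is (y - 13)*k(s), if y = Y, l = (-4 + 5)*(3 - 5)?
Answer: -50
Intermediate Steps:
r(o) = 3/2 - o/2
s = 5/2 (s = 3/2 - ½*(-2) = 3/2 + 1 = 5/2 ≈ 2.5000)
l = -2 (l = 1*(-2) = -2)
Y = 5 (Y = 11 - 2*3 = 11 - 6 = 5)
y = 5
(y - 13)*k(s) = (5 - 13)*(5/2)² = -8*25/4 = -50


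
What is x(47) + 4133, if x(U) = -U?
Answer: 4086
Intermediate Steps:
x(47) + 4133 = -1*47 + 4133 = -47 + 4133 = 4086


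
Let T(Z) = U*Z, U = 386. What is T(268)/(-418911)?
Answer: -103448/418911 ≈ -0.24695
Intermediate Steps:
T(Z) = 386*Z
T(268)/(-418911) = (386*268)/(-418911) = 103448*(-1/418911) = -103448/418911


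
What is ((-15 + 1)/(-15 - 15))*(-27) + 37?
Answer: 122/5 ≈ 24.400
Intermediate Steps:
((-15 + 1)/(-15 - 15))*(-27) + 37 = -14/(-30)*(-27) + 37 = -14*(-1/30)*(-27) + 37 = (7/15)*(-27) + 37 = -63/5 + 37 = 122/5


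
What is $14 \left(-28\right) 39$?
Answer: $-15288$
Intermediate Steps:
$14 \left(-28\right) 39 = \left(-392\right) 39 = -15288$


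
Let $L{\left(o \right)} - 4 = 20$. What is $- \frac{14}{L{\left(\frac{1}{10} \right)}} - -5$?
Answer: $\frac{53}{12} \approx 4.4167$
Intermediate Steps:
$L{\left(o \right)} = 24$ ($L{\left(o \right)} = 4 + 20 = 24$)
$- \frac{14}{L{\left(\frac{1}{10} \right)}} - -5 = - \frac{14}{24} - -5 = \left(-14\right) \frac{1}{24} + 5 = - \frac{7}{12} + 5 = \frac{53}{12}$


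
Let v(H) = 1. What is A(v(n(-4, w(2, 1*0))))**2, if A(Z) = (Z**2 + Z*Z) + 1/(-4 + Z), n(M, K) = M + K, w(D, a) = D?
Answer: 25/9 ≈ 2.7778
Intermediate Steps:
n(M, K) = K + M
A(Z) = 1/(-4 + Z) + 2*Z**2 (A(Z) = (Z**2 + Z**2) + 1/(-4 + Z) = 2*Z**2 + 1/(-4 + Z) = 1/(-4 + Z) + 2*Z**2)
A(v(n(-4, w(2, 1*0))))**2 = ((1 - 8*1**2 + 2*1**3)/(-4 + 1))**2 = ((1 - 8*1 + 2*1)/(-3))**2 = (-(1 - 8 + 2)/3)**2 = (-1/3*(-5))**2 = (5/3)**2 = 25/9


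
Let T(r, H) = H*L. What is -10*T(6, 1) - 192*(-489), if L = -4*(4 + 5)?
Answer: 94248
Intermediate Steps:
L = -36 (L = -4*9 = -36)
T(r, H) = -36*H (T(r, H) = H*(-36) = -36*H)
-10*T(6, 1) - 192*(-489) = -(-360) - 192*(-489) = -10*(-36) + 93888 = 360 + 93888 = 94248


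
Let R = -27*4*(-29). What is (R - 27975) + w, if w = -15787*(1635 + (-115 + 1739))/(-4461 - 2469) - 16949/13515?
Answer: -1279640987/73458 ≈ -17420.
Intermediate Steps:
w = 545276107/73458 (w = -15787/((-6930/(1635 + 1624))) - 16949*1/13515 = -15787/((-6930/3259)) - 997/795 = -15787/((-6930*1/3259)) - 997/795 = -15787/(-6930/3259) - 997/795 = -15787*(-3259/6930) - 997/795 = 51449833/6930 - 997/795 = 545276107/73458 ≈ 7423.0)
R = 3132 (R = -108*(-29) = 3132)
(R - 27975) + w = (3132 - 27975) + 545276107/73458 = -24843 + 545276107/73458 = -1279640987/73458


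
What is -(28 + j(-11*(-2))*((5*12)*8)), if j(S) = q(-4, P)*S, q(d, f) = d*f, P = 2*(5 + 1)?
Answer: 506852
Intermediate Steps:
P = 12 (P = 2*6 = 12)
j(S) = -48*S (j(S) = (-4*12)*S = -48*S)
-(28 + j(-11*(-2))*((5*12)*8)) = -(28 + (-(-528)*(-2))*((5*12)*8)) = -(28 + (-48*22)*(60*8)) = -(28 - 1056*480) = -(28 - 506880) = -1*(-506852) = 506852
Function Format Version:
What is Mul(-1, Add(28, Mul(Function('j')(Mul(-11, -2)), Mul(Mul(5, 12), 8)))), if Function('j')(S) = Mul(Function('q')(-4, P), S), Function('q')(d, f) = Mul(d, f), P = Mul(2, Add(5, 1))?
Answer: 506852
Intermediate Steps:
P = 12 (P = Mul(2, 6) = 12)
Function('j')(S) = Mul(-48, S) (Function('j')(S) = Mul(Mul(-4, 12), S) = Mul(-48, S))
Mul(-1, Add(28, Mul(Function('j')(Mul(-11, -2)), Mul(Mul(5, 12), 8)))) = Mul(-1, Add(28, Mul(Mul(-48, Mul(-11, -2)), Mul(Mul(5, 12), 8)))) = Mul(-1, Add(28, Mul(Mul(-48, 22), Mul(60, 8)))) = Mul(-1, Add(28, Mul(-1056, 480))) = Mul(-1, Add(28, -506880)) = Mul(-1, -506852) = 506852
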